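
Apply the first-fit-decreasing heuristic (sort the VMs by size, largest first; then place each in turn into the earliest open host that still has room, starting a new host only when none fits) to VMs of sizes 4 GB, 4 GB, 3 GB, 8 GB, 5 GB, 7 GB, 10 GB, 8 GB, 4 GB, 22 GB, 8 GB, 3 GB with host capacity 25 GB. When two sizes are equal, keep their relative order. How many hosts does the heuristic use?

4

Sorted descending: 22, 10, 8, 8, 8, 7, 5, 4, 4, 4, 3, 3.
  22 → host 1 (new)  [load 22/25]
  10 → host 2 (new)  [load 10/25]
  8 → host 2  [load 18/25]
  8 → host 3 (new)  [load 8/25]
  8 → host 3  [load 16/25]
  7 → host 2  [load 25/25]
  5 → host 3  [load 21/25]
  4 → host 3  [load 25/25]
  4 → host 4 (new)  [load 4/25]
  4 → host 4  [load 8/25]
  3 → host 1  [load 25/25]
  3 → host 4  [load 11/25]
4 hosts opened.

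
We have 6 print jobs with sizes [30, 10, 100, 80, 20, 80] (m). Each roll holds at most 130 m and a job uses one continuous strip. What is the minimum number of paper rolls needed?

Total = 100 + 80 + 80 + 30 + 20 + 10 = 320 m.
Lower bound: ⌈320/130⌉ = 3 paper rolls.
A packing using 3 paper rolls:
  roll 1: 100 + 30 = 130
  roll 2: 80 + 20 + 10 = 110
  roll 3: 80 = 80
This matches the lower bound, so 3 is optimal.

3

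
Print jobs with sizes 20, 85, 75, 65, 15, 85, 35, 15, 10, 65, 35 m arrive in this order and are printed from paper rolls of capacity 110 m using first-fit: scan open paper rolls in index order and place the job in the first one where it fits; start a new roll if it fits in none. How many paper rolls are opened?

5

  20 → roll 1 (new)  [load 20/110]
  85 → roll 1  [load 105/110]
  75 → roll 2 (new)  [load 75/110]
  65 → roll 3 (new)  [load 65/110]
  15 → roll 2  [load 90/110]
  85 → roll 4 (new)  [load 85/110]
  35 → roll 3  [load 100/110]
  15 → roll 2  [load 105/110]
  10 → roll 3  [load 110/110]
  65 → roll 5 (new)  [load 65/110]
  35 → roll 5  [load 100/110]
5 paper rolls opened.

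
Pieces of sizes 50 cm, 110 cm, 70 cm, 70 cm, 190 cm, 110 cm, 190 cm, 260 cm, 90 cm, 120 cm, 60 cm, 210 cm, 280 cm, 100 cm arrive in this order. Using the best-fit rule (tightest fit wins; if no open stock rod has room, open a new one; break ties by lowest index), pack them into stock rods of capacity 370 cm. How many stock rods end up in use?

  50 → stock rod 1 (new)  [load 50/370]
  110 → stock rod 1  [load 160/370]
  70 → stock rod 1  [load 230/370]
  70 → stock rod 1  [load 300/370]
  190 → stock rod 2 (new)  [load 190/370]
  110 → stock rod 2  [load 300/370]
  190 → stock rod 3 (new)  [load 190/370]
  260 → stock rod 4 (new)  [load 260/370]
  90 → stock rod 4  [load 350/370]
  120 → stock rod 3  [load 310/370]
  60 → stock rod 3  [load 370/370]
  210 → stock rod 5 (new)  [load 210/370]
  280 → stock rod 6 (new)  [load 280/370]
  100 → stock rod 5  [load 310/370]
6 stock rods opened.

6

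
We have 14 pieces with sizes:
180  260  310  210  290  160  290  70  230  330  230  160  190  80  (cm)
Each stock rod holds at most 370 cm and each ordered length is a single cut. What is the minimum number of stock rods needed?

10

Total = 330 + 310 + 290 + 290 + 260 + 230 + 230 + 210 + 190 + 180 + 160 + 160 + 80 + 70 = 2990 cm.
Lower bound: ⌈2990/370⌉ = 9 stock rods.
A packing using 10 stock rods:
  stock rod 1: 330 = 330
  stock rod 2: 310 = 310
  stock rod 3: 290 + 80 = 370
  stock rod 4: 290 + 70 = 360
  stock rod 5: 260 = 260
  stock rod 6: 230 = 230
  stock rod 7: 230 = 230
  stock rod 8: 210 + 160 = 370
  stock rod 9: 190 + 180 = 370
  stock rod 10: 160 = 160
No arrangement into 9 stock rods stays within capacity, so 10 is optimal.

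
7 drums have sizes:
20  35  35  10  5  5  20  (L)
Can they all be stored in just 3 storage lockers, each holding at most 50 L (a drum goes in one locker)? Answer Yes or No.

Yes

A valid assignment using 3 storage lockers:
  locker 1: 35 + 10 + 5 = 50
  locker 2: 35 + 5 = 40
  locker 3: 20 + 20 = 40
Every load is within 50 L, so 3 storage lockers suffice.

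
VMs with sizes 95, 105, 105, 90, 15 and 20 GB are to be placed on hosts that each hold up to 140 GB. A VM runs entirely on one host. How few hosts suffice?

Total = 105 + 105 + 95 + 90 + 20 + 15 = 430 GB.
Lower bound: ⌈430/140⌉ = 4 hosts.
A packing using 4 hosts:
  host 1: 105 + 20 + 15 = 140
  host 2: 105 = 105
  host 3: 95 = 95
  host 4: 90 = 90
This matches the lower bound, so 4 is optimal.

4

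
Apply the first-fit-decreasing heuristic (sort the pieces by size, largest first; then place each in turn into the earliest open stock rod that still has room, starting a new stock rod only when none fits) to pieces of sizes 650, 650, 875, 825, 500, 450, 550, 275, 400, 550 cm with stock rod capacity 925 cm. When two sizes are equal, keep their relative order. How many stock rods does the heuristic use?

8

Sorted descending: 875, 825, 650, 650, 550, 550, 500, 450, 400, 275.
  875 → stock rod 1 (new)  [load 875/925]
  825 → stock rod 2 (new)  [load 825/925]
  650 → stock rod 3 (new)  [load 650/925]
  650 → stock rod 4 (new)  [load 650/925]
  550 → stock rod 5 (new)  [load 550/925]
  550 → stock rod 6 (new)  [load 550/925]
  500 → stock rod 7 (new)  [load 500/925]
  450 → stock rod 8 (new)  [load 450/925]
  400 → stock rod 7  [load 900/925]
  275 → stock rod 3  [load 925/925]
8 stock rods opened.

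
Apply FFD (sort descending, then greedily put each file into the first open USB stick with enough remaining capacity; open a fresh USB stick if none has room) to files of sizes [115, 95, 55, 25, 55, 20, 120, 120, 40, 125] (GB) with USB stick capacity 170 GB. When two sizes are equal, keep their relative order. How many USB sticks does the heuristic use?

Sorted descending: 125, 120, 120, 115, 95, 55, 55, 40, 25, 20.
  125 → USB stick 1 (new)  [load 125/170]
  120 → USB stick 2 (new)  [load 120/170]
  120 → USB stick 3 (new)  [load 120/170]
  115 → USB stick 4 (new)  [load 115/170]
  95 → USB stick 5 (new)  [load 95/170]
  55 → USB stick 4  [load 170/170]
  55 → USB stick 5  [load 150/170]
  40 → USB stick 1  [load 165/170]
  25 → USB stick 2  [load 145/170]
  20 → USB stick 2  [load 165/170]
5 USB sticks opened.

5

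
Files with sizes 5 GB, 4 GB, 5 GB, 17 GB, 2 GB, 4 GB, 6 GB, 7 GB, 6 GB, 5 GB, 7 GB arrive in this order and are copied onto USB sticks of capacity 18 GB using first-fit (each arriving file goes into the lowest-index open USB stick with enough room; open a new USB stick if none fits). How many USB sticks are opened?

4

  5 → USB stick 1 (new)  [load 5/18]
  4 → USB stick 1  [load 9/18]
  5 → USB stick 1  [load 14/18]
  17 → USB stick 2 (new)  [load 17/18]
  2 → USB stick 1  [load 16/18]
  4 → USB stick 3 (new)  [load 4/18]
  6 → USB stick 3  [load 10/18]
  7 → USB stick 3  [load 17/18]
  6 → USB stick 4 (new)  [load 6/18]
  5 → USB stick 4  [load 11/18]
  7 → USB stick 4  [load 18/18]
4 USB sticks opened.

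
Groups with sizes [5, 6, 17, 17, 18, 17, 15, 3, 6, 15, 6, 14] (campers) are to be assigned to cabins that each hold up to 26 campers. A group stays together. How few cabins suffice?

Total = 18 + 17 + 17 + 17 + 15 + 15 + 14 + 6 + 6 + 6 + 5 + 3 = 139 campers.
Lower bound: ⌈139/26⌉ = 6 cabins.
Also, 7 groups each exceed 13 campers, and no two of those can share a cabin, so at least 7 cabins are needed.
A packing using 7 cabins:
  cabin 1: 18 + 6 = 24
  cabin 2: 17 + 6 + 3 = 26
  cabin 3: 17 + 6 = 23
  cabin 4: 17 + 5 = 22
  cabin 5: 15 = 15
  cabin 6: 15 = 15
  cabin 7: 14 = 14
This matches the lower bound, so 7 is optimal.

7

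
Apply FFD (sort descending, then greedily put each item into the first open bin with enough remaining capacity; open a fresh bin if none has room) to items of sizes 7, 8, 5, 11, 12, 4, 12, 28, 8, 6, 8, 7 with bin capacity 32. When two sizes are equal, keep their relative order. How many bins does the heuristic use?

4

Sorted descending: 28, 12, 12, 11, 8, 8, 8, 7, 7, 6, 5, 4.
  28 → bin 1 (new)  [load 28/32]
  12 → bin 2 (new)  [load 12/32]
  12 → bin 2  [load 24/32]
  11 → bin 3 (new)  [load 11/32]
  8 → bin 2  [load 32/32]
  8 → bin 3  [load 19/32]
  8 → bin 3  [load 27/32]
  7 → bin 4 (new)  [load 7/32]
  7 → bin 4  [load 14/32]
  6 → bin 4  [load 20/32]
  5 → bin 3  [load 32/32]
  4 → bin 1  [load 32/32]
4 bins opened.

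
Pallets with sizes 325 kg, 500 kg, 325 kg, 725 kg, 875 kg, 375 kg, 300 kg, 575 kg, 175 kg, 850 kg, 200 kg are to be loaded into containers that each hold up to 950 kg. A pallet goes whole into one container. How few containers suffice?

6

Total = 875 + 850 + 725 + 575 + 500 + 375 + 325 + 325 + 300 + 200 + 175 = 5225 kg.
Lower bound: ⌈5225/950⌉ = 6 containers.
A packing using 6 containers:
  container 1: 875 = 875
  container 2: 850 = 850
  container 3: 725 + 200 = 925
  container 4: 575 + 375 = 950
  container 5: 500 + 325 = 825
  container 6: 325 + 300 + 175 = 800
This matches the lower bound, so 6 is optimal.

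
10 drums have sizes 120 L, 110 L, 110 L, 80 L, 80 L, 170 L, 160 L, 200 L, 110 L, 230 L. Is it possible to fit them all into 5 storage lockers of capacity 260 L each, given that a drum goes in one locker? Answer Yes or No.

Total = 1370 L; ⌈1370/260⌉ = 6.
At least 6 storage lockers are required, but only 5 are allowed.

No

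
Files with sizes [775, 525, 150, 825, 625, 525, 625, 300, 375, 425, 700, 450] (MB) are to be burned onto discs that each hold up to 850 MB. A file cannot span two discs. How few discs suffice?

9

Total = 825 + 775 + 700 + 625 + 625 + 525 + 525 + 450 + 425 + 375 + 300 + 150 = 6300 MB.
Lower bound: ⌈6300/850⌉ = 8 discs.
A packing using 9 discs:
  disc 1: 825 = 825
  disc 2: 775 = 775
  disc 3: 700 + 150 = 850
  disc 4: 625 = 625
  disc 5: 625 = 625
  disc 6: 525 + 300 = 825
  disc 7: 525 = 525
  disc 8: 450 + 375 = 825
  disc 9: 425 = 425
No arrangement into 8 discs stays within capacity, so 9 is optimal.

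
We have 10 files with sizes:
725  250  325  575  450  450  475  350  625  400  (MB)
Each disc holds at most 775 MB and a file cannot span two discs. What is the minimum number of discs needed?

Total = 725 + 625 + 575 + 475 + 450 + 450 + 400 + 350 + 325 + 250 = 4625 MB.
Lower bound: ⌈4625/775⌉ = 6 discs.
Also, 7 files each exceed 775/2 MB, and no two of those can share a disc, so at least 7 discs are needed.
A packing using 7 discs:
  disc 1: 725 = 725
  disc 2: 625 = 625
  disc 3: 575 = 575
  disc 4: 475 + 250 = 725
  disc 5: 450 + 325 = 775
  disc 6: 450 = 450
  disc 7: 400 + 350 = 750
This matches the lower bound, so 7 is optimal.

7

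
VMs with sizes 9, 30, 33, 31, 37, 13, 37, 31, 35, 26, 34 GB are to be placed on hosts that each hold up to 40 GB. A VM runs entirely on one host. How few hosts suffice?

Total = 37 + 37 + 35 + 34 + 33 + 31 + 31 + 30 + 26 + 13 + 9 = 316 GB.
Lower bound: ⌈316/40⌉ = 8 hosts.
Also, 9 VMs each exceed 20 GB, and no two of those can share a host, so at least 9 hosts are needed.
A packing using 9 hosts:
  host 1: 37 = 37
  host 2: 37 = 37
  host 3: 35 = 35
  host 4: 34 = 34
  host 5: 33 = 33
  host 6: 31 + 9 = 40
  host 7: 31 = 31
  host 8: 30 = 30
  host 9: 26 + 13 = 39
This matches the lower bound, so 9 is optimal.

9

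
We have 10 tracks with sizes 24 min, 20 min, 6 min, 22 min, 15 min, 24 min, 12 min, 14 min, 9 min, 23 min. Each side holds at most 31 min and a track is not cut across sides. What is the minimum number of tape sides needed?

7

Total = 24 + 24 + 23 + 22 + 20 + 15 + 14 + 12 + 9 + 6 = 169 min.
Lower bound: ⌈169/31⌉ = 6 tape sides.
A packing using 7 tape sides:
  side 1: 24 + 6 = 30
  side 2: 24 = 24
  side 3: 23 = 23
  side 4: 22 + 9 = 31
  side 5: 20 = 20
  side 6: 15 + 14 = 29
  side 7: 12 = 12
No arrangement into 6 tape sides stays within capacity, so 7 is optimal.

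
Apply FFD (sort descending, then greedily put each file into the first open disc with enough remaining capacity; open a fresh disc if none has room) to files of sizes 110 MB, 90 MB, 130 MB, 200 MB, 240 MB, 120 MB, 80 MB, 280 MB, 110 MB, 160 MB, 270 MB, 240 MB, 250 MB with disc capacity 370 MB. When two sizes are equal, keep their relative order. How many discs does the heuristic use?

Sorted descending: 280, 270, 250, 240, 240, 200, 160, 130, 120, 110, 110, 90, 80.
  280 → disc 1 (new)  [load 280/370]
  270 → disc 2 (new)  [load 270/370]
  250 → disc 3 (new)  [load 250/370]
  240 → disc 4 (new)  [load 240/370]
  240 → disc 5 (new)  [load 240/370]
  200 → disc 6 (new)  [load 200/370]
  160 → disc 6  [load 360/370]
  130 → disc 4  [load 370/370]
  120 → disc 3  [load 370/370]
  110 → disc 5  [load 350/370]
  110 → disc 7 (new)  [load 110/370]
  90 → disc 1  [load 370/370]
  80 → disc 2  [load 350/370]
7 discs opened.

7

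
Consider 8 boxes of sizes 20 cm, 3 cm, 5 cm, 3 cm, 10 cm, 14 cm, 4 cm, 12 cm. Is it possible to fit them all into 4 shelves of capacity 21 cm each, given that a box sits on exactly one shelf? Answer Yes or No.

A valid assignment using 4 shelves:
  shelf 1: 20 = 20
  shelf 2: 14 + 5 = 19
  shelf 3: 12 + 4 + 3 = 19
  shelf 4: 10 + 3 = 13
Every load is within 21 cm, so 4 shelves suffice.

Yes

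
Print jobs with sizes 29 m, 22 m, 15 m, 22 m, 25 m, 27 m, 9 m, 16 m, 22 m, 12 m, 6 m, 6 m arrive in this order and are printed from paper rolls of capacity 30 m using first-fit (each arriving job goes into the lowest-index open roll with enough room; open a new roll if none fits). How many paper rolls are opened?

  29 → roll 1 (new)  [load 29/30]
  22 → roll 2 (new)  [load 22/30]
  15 → roll 3 (new)  [load 15/30]
  22 → roll 4 (new)  [load 22/30]
  25 → roll 5 (new)  [load 25/30]
  27 → roll 6 (new)  [load 27/30]
  9 → roll 3  [load 24/30]
  16 → roll 7 (new)  [load 16/30]
  22 → roll 8 (new)  [load 22/30]
  12 → roll 7  [load 28/30]
  6 → roll 2  [load 28/30]
  6 → roll 3  [load 30/30]
8 paper rolls opened.

8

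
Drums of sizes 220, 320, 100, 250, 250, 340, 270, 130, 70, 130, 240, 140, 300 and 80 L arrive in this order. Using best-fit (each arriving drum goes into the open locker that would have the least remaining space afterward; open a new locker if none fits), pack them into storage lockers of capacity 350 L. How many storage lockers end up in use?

10

  220 → locker 1 (new)  [load 220/350]
  320 → locker 2 (new)  [load 320/350]
  100 → locker 1  [load 320/350]
  250 → locker 3 (new)  [load 250/350]
  250 → locker 4 (new)  [load 250/350]
  340 → locker 5 (new)  [load 340/350]
  270 → locker 6 (new)  [load 270/350]
  130 → locker 7 (new)  [load 130/350]
  70 → locker 6  [load 340/350]
  130 → locker 7  [load 260/350]
  240 → locker 8 (new)  [load 240/350]
  140 → locker 9 (new)  [load 140/350]
  300 → locker 10 (new)  [load 300/350]
  80 → locker 7  [load 340/350]
10 storage lockers opened.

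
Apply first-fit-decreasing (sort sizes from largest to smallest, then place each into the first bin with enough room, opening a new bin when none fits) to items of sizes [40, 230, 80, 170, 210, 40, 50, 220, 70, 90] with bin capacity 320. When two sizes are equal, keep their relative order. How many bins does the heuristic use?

4

Sorted descending: 230, 220, 210, 170, 90, 80, 70, 50, 40, 40.
  230 → bin 1 (new)  [load 230/320]
  220 → bin 2 (new)  [load 220/320]
  210 → bin 3 (new)  [load 210/320]
  170 → bin 4 (new)  [load 170/320]
  90 → bin 1  [load 320/320]
  80 → bin 2  [load 300/320]
  70 → bin 3  [load 280/320]
  50 → bin 4  [load 220/320]
  40 → bin 3  [load 320/320]
  40 → bin 4  [load 260/320]
4 bins opened.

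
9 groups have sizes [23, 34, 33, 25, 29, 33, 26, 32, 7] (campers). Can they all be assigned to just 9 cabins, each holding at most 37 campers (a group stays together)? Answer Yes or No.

Yes

A valid assignment using 8 cabins:
  cabin 1: 34 = 34
  cabin 2: 33 = 33
  cabin 3: 33 = 33
  cabin 4: 32 = 32
  cabin 5: 29 + 7 = 36
  cabin 6: 26 = 26
  cabin 7: 25 = 25
  cabin 8: 23 = 23
That uses only 8 ≤ 9, so 9 cabins are enough.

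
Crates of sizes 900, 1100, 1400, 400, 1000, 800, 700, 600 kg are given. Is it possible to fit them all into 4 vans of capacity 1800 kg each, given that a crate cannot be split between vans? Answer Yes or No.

A valid assignment using 4 vans:
  van 1: 1400 + 400 = 1800
  van 2: 1100 + 700 = 1800
  van 3: 1000 + 800 = 1800
  van 4: 900 + 600 = 1500
Every load is within 1800 kg, so 4 vans suffice.

Yes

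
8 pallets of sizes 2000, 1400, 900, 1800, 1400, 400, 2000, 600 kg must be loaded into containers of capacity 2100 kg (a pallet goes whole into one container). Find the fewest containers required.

6

Total = 2000 + 2000 + 1800 + 1400 + 1400 + 900 + 600 + 400 = 10500 kg.
Lower bound: ⌈10500/2100⌉ = 5 containers.
A packing using 6 containers:
  container 1: 2000 = 2000
  container 2: 2000 = 2000
  container 3: 1800 = 1800
  container 4: 1400 + 600 = 2000
  container 5: 1400 + 400 = 1800
  container 6: 900 = 900
No arrangement into 5 containers stays within capacity, so 6 is optimal.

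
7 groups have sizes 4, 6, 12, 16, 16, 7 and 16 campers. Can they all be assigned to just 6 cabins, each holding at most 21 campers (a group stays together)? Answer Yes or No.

Yes

A valid assignment using 5 cabins:
  cabin 1: 16 + 4 = 20
  cabin 2: 16 = 16
  cabin 3: 16 = 16
  cabin 4: 12 + 7 = 19
  cabin 5: 6 = 6
That uses only 5 ≤ 6, so 6 cabins are enough.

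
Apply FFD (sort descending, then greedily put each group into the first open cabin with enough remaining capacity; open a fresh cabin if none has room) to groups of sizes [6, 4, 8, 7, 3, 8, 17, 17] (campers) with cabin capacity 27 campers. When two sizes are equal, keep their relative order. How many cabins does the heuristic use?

Sorted descending: 17, 17, 8, 8, 7, 6, 4, 3.
  17 → cabin 1 (new)  [load 17/27]
  17 → cabin 2 (new)  [load 17/27]
  8 → cabin 1  [load 25/27]
  8 → cabin 2  [load 25/27]
  7 → cabin 3 (new)  [load 7/27]
  6 → cabin 3  [load 13/27]
  4 → cabin 3  [load 17/27]
  3 → cabin 3  [load 20/27]
3 cabins opened.

3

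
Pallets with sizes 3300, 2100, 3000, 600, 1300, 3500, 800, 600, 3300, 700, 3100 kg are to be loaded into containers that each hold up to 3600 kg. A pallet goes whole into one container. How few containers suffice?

7

Total = 3500 + 3300 + 3300 + 3100 + 3000 + 2100 + 1300 + 800 + 700 + 600 + 600 = 22300 kg.
Lower bound: ⌈22300/3600⌉ = 7 containers.
A packing using 7 containers:
  container 1: 3500 = 3500
  container 2: 3300 = 3300
  container 3: 3300 = 3300
  container 4: 3100 = 3100
  container 5: 3000 + 600 = 3600
  container 6: 2100 + 1300 = 3400
  container 7: 800 + 700 + 600 = 2100
This matches the lower bound, so 7 is optimal.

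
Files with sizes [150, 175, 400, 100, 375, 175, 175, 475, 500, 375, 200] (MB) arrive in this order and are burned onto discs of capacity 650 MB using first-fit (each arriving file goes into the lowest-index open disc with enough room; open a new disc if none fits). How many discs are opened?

6

  150 → disc 1 (new)  [load 150/650]
  175 → disc 1  [load 325/650]
  400 → disc 2 (new)  [load 400/650]
  100 → disc 1  [load 425/650]
  375 → disc 3 (new)  [load 375/650]
  175 → disc 1  [load 600/650]
  175 → disc 2  [load 575/650]
  475 → disc 4 (new)  [load 475/650]
  500 → disc 5 (new)  [load 500/650]
  375 → disc 6 (new)  [load 375/650]
  200 → disc 3  [load 575/650]
6 discs opened.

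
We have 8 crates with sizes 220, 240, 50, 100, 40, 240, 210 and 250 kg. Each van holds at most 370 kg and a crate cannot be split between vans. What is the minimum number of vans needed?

Total = 250 + 240 + 240 + 220 + 210 + 100 + 50 + 40 = 1350 kg.
Lower bound: ⌈1350/370⌉ = 4 vans.
Also, 5 crates each exceed 185 kg, and no two of those can share a van, so at least 5 vans are needed.
A packing using 5 vans:
  van 1: 250 + 100 = 350
  van 2: 240 + 50 + 40 = 330
  van 3: 240 = 240
  van 4: 220 = 220
  van 5: 210 = 210
This matches the lower bound, so 5 is optimal.

5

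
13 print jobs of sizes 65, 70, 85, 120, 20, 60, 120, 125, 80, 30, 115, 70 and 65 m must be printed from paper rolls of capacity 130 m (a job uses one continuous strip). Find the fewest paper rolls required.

Total = 125 + 120 + 120 + 115 + 85 + 80 + 70 + 70 + 65 + 65 + 60 + 30 + 20 = 1025 m.
Lower bound: ⌈1025/130⌉ = 8 paper rolls.
A packing using 9 paper rolls:
  roll 1: 125 = 125
  roll 2: 120 = 120
  roll 3: 120 = 120
  roll 4: 115 = 115
  roll 5: 85 + 30 = 115
  roll 6: 80 + 20 = 100
  roll 7: 70 + 60 = 130
  roll 8: 70 = 70
  roll 9: 65 + 65 = 130
No arrangement into 8 paper rolls stays within capacity, so 9 is optimal.

9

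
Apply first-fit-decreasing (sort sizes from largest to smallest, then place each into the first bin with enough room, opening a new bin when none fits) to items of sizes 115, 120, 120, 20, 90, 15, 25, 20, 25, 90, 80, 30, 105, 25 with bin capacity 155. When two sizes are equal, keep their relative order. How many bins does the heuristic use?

7

Sorted descending: 120, 120, 115, 105, 90, 90, 80, 30, 25, 25, 25, 20, 20, 15.
  120 → bin 1 (new)  [load 120/155]
  120 → bin 2 (new)  [load 120/155]
  115 → bin 3 (new)  [load 115/155]
  105 → bin 4 (new)  [load 105/155]
  90 → bin 5 (new)  [load 90/155]
  90 → bin 6 (new)  [load 90/155]
  80 → bin 7 (new)  [load 80/155]
  30 → bin 1  [load 150/155]
  25 → bin 2  [load 145/155]
  25 → bin 3  [load 140/155]
  25 → bin 4  [load 130/155]
  20 → bin 4  [load 150/155]
  20 → bin 5  [load 110/155]
  15 → bin 3  [load 155/155]
7 bins opened.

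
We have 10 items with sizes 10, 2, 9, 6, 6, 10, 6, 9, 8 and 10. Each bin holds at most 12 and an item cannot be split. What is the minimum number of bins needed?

Total = 10 + 10 + 10 + 9 + 9 + 8 + 6 + 6 + 6 + 2 = 76.
Lower bound: ⌈76/12⌉ = 7 bins.
A packing using 8 bins:
  bin 1: 10 + 2 = 12
  bin 2: 10 = 10
  bin 3: 10 = 10
  bin 4: 9 = 9
  bin 5: 9 = 9
  bin 6: 8 = 8
  bin 7: 6 + 6 = 12
  bin 8: 6 = 6
No arrangement into 7 bins stays within capacity, so 8 is optimal.

8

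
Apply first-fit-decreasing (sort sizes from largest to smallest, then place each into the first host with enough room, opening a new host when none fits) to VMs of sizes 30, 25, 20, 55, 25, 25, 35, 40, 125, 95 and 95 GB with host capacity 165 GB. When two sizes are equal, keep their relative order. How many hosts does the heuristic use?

4

Sorted descending: 125, 95, 95, 55, 40, 35, 30, 25, 25, 25, 20.
  125 → host 1 (new)  [load 125/165]
  95 → host 2 (new)  [load 95/165]
  95 → host 3 (new)  [load 95/165]
  55 → host 2  [load 150/165]
  40 → host 1  [load 165/165]
  35 → host 3  [load 130/165]
  30 → host 3  [load 160/165]
  25 → host 4 (new)  [load 25/165]
  25 → host 4  [load 50/165]
  25 → host 4  [load 75/165]
  20 → host 4  [load 95/165]
4 hosts opened.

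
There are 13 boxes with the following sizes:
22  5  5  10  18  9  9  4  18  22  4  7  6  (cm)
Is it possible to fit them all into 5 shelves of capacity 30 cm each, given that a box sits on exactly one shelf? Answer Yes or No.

Yes

A valid assignment using 5 shelves:
  shelf 1: 22 + 7 = 29
  shelf 2: 22 + 6 = 28
  shelf 3: 18 + 10 = 28
  shelf 4: 18 + 9 = 27
  shelf 5: 9 + 5 + 5 + 4 + 4 = 27
Every load is within 30 cm, so 5 shelves suffice.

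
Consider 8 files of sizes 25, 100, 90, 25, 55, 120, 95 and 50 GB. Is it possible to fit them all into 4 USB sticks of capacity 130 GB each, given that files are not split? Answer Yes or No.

Total = 560 GB; ⌈560/130⌉ = 5.
At least 5 USB sticks are required, but only 4 are allowed.

No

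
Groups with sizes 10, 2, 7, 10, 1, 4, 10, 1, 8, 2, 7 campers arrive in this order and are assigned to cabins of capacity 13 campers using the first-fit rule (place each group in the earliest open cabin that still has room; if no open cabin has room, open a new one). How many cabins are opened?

6

  10 → cabin 1 (new)  [load 10/13]
  2 → cabin 1  [load 12/13]
  7 → cabin 2 (new)  [load 7/13]
  10 → cabin 3 (new)  [load 10/13]
  1 → cabin 1  [load 13/13]
  4 → cabin 2  [load 11/13]
  10 → cabin 4 (new)  [load 10/13]
  1 → cabin 2  [load 12/13]
  8 → cabin 5 (new)  [load 8/13]
  2 → cabin 3  [load 12/13]
  7 → cabin 6 (new)  [load 7/13]
6 cabins opened.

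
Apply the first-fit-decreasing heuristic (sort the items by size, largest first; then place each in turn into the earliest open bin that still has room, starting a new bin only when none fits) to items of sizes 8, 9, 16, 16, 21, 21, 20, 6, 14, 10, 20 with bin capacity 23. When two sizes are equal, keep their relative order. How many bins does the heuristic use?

Sorted descending: 21, 21, 20, 20, 16, 16, 14, 10, 9, 8, 6.
  21 → bin 1 (new)  [load 21/23]
  21 → bin 2 (new)  [load 21/23]
  20 → bin 3 (new)  [load 20/23]
  20 → bin 4 (new)  [load 20/23]
  16 → bin 5 (new)  [load 16/23]
  16 → bin 6 (new)  [load 16/23]
  14 → bin 7 (new)  [load 14/23]
  10 → bin 8 (new)  [load 10/23]
  9 → bin 7  [load 23/23]
  8 → bin 8  [load 18/23]
  6 → bin 5  [load 22/23]
8 bins opened.

8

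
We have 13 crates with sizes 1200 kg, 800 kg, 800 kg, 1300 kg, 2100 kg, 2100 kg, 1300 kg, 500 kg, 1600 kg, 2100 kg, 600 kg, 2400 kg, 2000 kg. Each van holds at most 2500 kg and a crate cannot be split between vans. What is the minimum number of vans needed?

Total = 2400 + 2100 + 2100 + 2100 + 2000 + 1600 + 1300 + 1300 + 1200 + 800 + 800 + 600 + 500 = 18800 kg.
Lower bound: ⌈18800/2500⌉ = 8 vans.
A packing using 9 vans:
  van 1: 2400 = 2400
  van 2: 2100 = 2100
  van 3: 2100 = 2100
  van 4: 2100 = 2100
  van 5: 2000 + 500 = 2500
  van 6: 1600 + 800 = 2400
  van 7: 1300 + 1200 = 2500
  van 8: 1300 + 800 = 2100
  van 9: 600 = 600
No arrangement into 8 vans stays within capacity, so 9 is optimal.

9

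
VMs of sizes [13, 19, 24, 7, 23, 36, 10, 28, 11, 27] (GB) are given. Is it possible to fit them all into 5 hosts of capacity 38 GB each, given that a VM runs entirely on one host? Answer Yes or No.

No

Total = 198 GB; ⌈198/38⌉ = 6.
At least 6 hosts are required, but only 5 are allowed.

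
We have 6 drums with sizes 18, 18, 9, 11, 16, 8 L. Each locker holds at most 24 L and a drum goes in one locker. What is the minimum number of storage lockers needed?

4

Total = 18 + 18 + 16 + 11 + 9 + 8 = 80 L.
Lower bound: ⌈80/24⌉ = 4 storage lockers.
A packing using 4 storage lockers:
  locker 1: 18 = 18
  locker 2: 18 = 18
  locker 3: 16 + 8 = 24
  locker 4: 11 + 9 = 20
This matches the lower bound, so 4 is optimal.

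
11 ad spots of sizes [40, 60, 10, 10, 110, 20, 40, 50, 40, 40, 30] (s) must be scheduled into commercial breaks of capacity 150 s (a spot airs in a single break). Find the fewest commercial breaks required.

3

Total = 110 + 60 + 50 + 40 + 40 + 40 + 40 + 30 + 20 + 10 + 10 = 450 s.
Lower bound: ⌈450/150⌉ = 3 commercial breaks.
A packing using 3 commercial breaks:
  break 1: 110 + 40 = 150
  break 2: 60 + 50 + 40 = 150
  break 3: 40 + 40 + 30 + 20 + 10 + 10 = 150
This matches the lower bound, so 3 is optimal.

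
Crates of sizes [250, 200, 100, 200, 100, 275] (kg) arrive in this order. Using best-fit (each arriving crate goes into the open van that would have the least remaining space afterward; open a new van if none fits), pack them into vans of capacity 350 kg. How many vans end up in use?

4

  250 → van 1 (new)  [load 250/350]
  200 → van 2 (new)  [load 200/350]
  100 → van 1  [load 350/350]
  200 → van 3 (new)  [load 200/350]
  100 → van 2  [load 300/350]
  275 → van 4 (new)  [load 275/350]
4 vans opened.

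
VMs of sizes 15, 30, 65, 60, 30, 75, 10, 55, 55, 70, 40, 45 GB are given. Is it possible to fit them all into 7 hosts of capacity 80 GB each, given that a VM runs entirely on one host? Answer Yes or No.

Total = 550 GB; ⌈550/80⌉ = 7.
The bound of 7 does not rule out 7, but exhaustive search shows no assignment into 7 hosts of capacity 80 GB exists — the minimum is 8.

No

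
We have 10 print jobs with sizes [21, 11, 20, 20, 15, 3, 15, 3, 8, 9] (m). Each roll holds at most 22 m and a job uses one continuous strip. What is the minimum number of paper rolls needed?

7

Total = 21 + 20 + 20 + 15 + 15 + 11 + 9 + 8 + 3 + 3 = 125 m.
Lower bound: ⌈125/22⌉ = 6 paper rolls.
A packing using 7 paper rolls:
  roll 1: 21 = 21
  roll 2: 20 = 20
  roll 3: 20 = 20
  roll 4: 15 + 3 + 3 = 21
  roll 5: 15 = 15
  roll 6: 11 + 9 = 20
  roll 7: 8 = 8
No arrangement into 6 paper rolls stays within capacity, so 7 is optimal.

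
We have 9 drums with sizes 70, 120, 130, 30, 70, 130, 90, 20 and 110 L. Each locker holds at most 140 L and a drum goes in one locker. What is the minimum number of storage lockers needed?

Total = 130 + 130 + 120 + 110 + 90 + 70 + 70 + 30 + 20 = 770 L.
Lower bound: ⌈770/140⌉ = 6 storage lockers.
A packing using 6 storage lockers:
  locker 1: 130 = 130
  locker 2: 130 = 130
  locker 3: 120 + 20 = 140
  locker 4: 110 + 30 = 140
  locker 5: 90 = 90
  locker 6: 70 + 70 = 140
This matches the lower bound, so 6 is optimal.

6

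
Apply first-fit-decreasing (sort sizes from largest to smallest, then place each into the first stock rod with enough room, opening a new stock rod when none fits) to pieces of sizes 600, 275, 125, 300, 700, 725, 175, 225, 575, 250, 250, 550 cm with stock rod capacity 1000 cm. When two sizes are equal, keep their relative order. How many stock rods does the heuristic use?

Sorted descending: 725, 700, 600, 575, 550, 300, 275, 250, 250, 225, 175, 125.
  725 → stock rod 1 (new)  [load 725/1000]
  700 → stock rod 2 (new)  [load 700/1000]
  600 → stock rod 3 (new)  [load 600/1000]
  575 → stock rod 4 (new)  [load 575/1000]
  550 → stock rod 5 (new)  [load 550/1000]
  300 → stock rod 2  [load 1000/1000]
  275 → stock rod 1  [load 1000/1000]
  250 → stock rod 3  [load 850/1000]
  250 → stock rod 4  [load 825/1000]
  225 → stock rod 5  [load 775/1000]
  175 → stock rod 4  [load 1000/1000]
  125 → stock rod 3  [load 975/1000]
5 stock rods opened.

5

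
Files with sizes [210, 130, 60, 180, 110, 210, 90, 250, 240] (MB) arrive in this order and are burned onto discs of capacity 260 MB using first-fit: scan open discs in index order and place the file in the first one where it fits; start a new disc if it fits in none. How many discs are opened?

  210 → disc 1 (new)  [load 210/260]
  130 → disc 2 (new)  [load 130/260]
  60 → disc 2  [load 190/260]
  180 → disc 3 (new)  [load 180/260]
  110 → disc 4 (new)  [load 110/260]
  210 → disc 5 (new)  [load 210/260]
  90 → disc 4  [load 200/260]
  250 → disc 6 (new)  [load 250/260]
  240 → disc 7 (new)  [load 240/260]
7 discs opened.

7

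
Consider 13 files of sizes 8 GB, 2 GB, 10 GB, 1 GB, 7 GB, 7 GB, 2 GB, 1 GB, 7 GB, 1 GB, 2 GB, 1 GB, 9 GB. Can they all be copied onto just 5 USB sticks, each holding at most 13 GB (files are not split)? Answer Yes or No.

Total = 58 GB; ⌈58/13⌉ = 5.
6 files each exceed half the capacity and cannot share a USB stick, forcing at least 6 USB sticks.
At least 6 USB sticks are required, but only 5 are allowed.

No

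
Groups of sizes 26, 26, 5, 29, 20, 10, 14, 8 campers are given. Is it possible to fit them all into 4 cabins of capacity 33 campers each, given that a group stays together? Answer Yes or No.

No

Total = 138 campers; ⌈138/33⌉ = 5.
At least 5 cabins are required, but only 4 are allowed.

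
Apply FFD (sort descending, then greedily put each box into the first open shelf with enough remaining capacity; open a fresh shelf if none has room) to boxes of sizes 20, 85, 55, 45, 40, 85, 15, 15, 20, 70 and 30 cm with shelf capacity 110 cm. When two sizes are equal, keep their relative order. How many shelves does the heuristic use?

Sorted descending: 85, 85, 70, 55, 45, 40, 30, 20, 20, 15, 15.
  85 → shelf 1 (new)  [load 85/110]
  85 → shelf 2 (new)  [load 85/110]
  70 → shelf 3 (new)  [load 70/110]
  55 → shelf 4 (new)  [load 55/110]
  45 → shelf 4  [load 100/110]
  40 → shelf 3  [load 110/110]
  30 → shelf 5 (new)  [load 30/110]
  20 → shelf 1  [load 105/110]
  20 → shelf 2  [load 105/110]
  15 → shelf 5  [load 45/110]
  15 → shelf 5  [load 60/110]
5 shelves opened.

5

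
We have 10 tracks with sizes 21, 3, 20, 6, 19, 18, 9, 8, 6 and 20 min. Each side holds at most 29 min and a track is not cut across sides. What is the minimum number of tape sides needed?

Total = 21 + 20 + 20 + 19 + 18 + 9 + 8 + 6 + 6 + 3 = 130 min.
Lower bound: ⌈130/29⌉ = 5 tape sides.
A packing using 5 tape sides:
  side 1: 21 + 8 = 29
  side 2: 20 + 9 = 29
  side 3: 20 + 6 + 3 = 29
  side 4: 19 + 6 = 25
  side 5: 18 = 18
This matches the lower bound, so 5 is optimal.

5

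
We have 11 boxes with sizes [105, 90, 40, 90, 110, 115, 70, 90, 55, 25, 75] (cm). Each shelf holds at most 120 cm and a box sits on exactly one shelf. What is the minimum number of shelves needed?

Total = 115 + 110 + 105 + 90 + 90 + 90 + 75 + 70 + 55 + 40 + 25 = 865 cm.
Lower bound: ⌈865/120⌉ = 8 shelves.
A packing using 9 shelves:
  shelf 1: 115 = 115
  shelf 2: 110 = 110
  shelf 3: 105 = 105
  shelf 4: 90 + 25 = 115
  shelf 5: 90 = 90
  shelf 6: 90 = 90
  shelf 7: 75 + 40 = 115
  shelf 8: 70 = 70
  shelf 9: 55 = 55
No arrangement into 8 shelves stays within capacity, so 9 is optimal.

9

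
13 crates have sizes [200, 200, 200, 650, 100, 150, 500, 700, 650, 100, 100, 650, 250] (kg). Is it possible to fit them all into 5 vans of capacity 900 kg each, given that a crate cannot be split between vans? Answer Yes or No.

Yes

A valid assignment using 5 vans:
  van 1: 700 + 200 = 900
  van 2: 650 + 250 = 900
  van 3: 650 + 200 = 850
  van 4: 650 + 150 + 100 = 900
  van 5: 500 + 200 + 100 + 100 = 900
Every load is within 900 kg, so 5 vans suffice.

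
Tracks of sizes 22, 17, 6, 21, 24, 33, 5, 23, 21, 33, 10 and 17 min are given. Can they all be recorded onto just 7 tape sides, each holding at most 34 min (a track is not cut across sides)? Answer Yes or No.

No

Total = 232 min; ⌈232/34⌉ = 7.
The bound of 7 does not rule out 7, but exhaustive search shows no assignment into 7 tape sides of capacity 34 min exists — the minimum is 8.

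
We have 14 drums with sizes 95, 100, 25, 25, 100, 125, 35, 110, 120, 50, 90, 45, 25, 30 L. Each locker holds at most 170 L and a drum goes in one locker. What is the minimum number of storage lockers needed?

Total = 125 + 120 + 110 + 100 + 100 + 95 + 90 + 50 + 45 + 35 + 30 + 25 + 25 + 25 = 975 L.
Lower bound: ⌈975/170⌉ = 6 storage lockers.
Also, 7 drums each exceed 85 L, and no two of those can share a locker, so at least 7 storage lockers are needed.
A packing using 7 storage lockers:
  locker 1: 125 + 45 = 170
  locker 2: 120 + 50 = 170
  locker 3: 110 + 35 + 25 = 170
  locker 4: 100 + 30 + 25 = 155
  locker 5: 100 + 25 = 125
  locker 6: 95 = 95
  locker 7: 90 = 90
This matches the lower bound, so 7 is optimal.

7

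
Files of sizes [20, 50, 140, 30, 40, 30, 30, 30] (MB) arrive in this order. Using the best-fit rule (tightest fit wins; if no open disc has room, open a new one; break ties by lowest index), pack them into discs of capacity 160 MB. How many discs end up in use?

  20 → disc 1 (new)  [load 20/160]
  50 → disc 1  [load 70/160]
  140 → disc 2 (new)  [load 140/160]
  30 → disc 1  [load 100/160]
  40 → disc 1  [load 140/160]
  30 → disc 3 (new)  [load 30/160]
  30 → disc 3  [load 60/160]
  30 → disc 3  [load 90/160]
3 discs opened.

3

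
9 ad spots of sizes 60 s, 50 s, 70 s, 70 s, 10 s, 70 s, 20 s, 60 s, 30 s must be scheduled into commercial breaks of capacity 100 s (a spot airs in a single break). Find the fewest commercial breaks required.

Total = 70 + 70 + 70 + 60 + 60 + 50 + 30 + 20 + 10 = 440 s.
Lower bound: ⌈440/100⌉ = 5 commercial breaks.
A packing using 6 commercial breaks:
  break 1: 70 + 30 = 100
  break 2: 70 + 20 + 10 = 100
  break 3: 70 = 70
  break 4: 60 = 60
  break 5: 60 = 60
  break 6: 50 = 50
No arrangement into 5 commercial breaks stays within capacity, so 6 is optimal.

6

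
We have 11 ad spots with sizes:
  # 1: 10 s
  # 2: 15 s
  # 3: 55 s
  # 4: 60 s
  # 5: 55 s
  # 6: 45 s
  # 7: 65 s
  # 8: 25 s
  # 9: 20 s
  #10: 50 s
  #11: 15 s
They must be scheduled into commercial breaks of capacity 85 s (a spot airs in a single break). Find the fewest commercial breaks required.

6

Total = 65 + 60 + 55 + 55 + 50 + 45 + 25 + 20 + 15 + 15 + 10 = 415 s.
Lower bound: ⌈415/85⌉ = 5 commercial breaks.
Also, 6 ad spots each exceed 85/2 s, and no two of those can share a break, so at least 6 commercial breaks are needed.
A packing using 6 commercial breaks:
  break 1: 65 + 20 = 85
  break 2: 60 + 25 = 85
  break 3: 55 + 15 + 15 = 85
  break 4: 55 + 10 = 65
  break 5: 50 = 50
  break 6: 45 = 45
This matches the lower bound, so 6 is optimal.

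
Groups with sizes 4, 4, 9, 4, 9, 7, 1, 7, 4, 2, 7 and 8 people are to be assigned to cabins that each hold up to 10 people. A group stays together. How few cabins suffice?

Total = 9 + 9 + 8 + 7 + 7 + 7 + 4 + 4 + 4 + 4 + 2 + 1 = 66 people.
Lower bound: ⌈66/10⌉ = 7 cabins.
A packing using 8 cabins:
  cabin 1: 9 + 1 = 10
  cabin 2: 9 = 9
  cabin 3: 8 + 2 = 10
  cabin 4: 7 = 7
  cabin 5: 7 = 7
  cabin 6: 7 = 7
  cabin 7: 4 + 4 = 8
  cabin 8: 4 + 4 = 8
No arrangement into 7 cabins stays within capacity, so 8 is optimal.

8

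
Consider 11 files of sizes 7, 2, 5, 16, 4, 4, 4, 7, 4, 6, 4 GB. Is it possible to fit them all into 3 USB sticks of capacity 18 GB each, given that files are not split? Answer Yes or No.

No

Total = 63 GB; ⌈63/18⌉ = 4.
At least 4 USB sticks are required, but only 3 are allowed.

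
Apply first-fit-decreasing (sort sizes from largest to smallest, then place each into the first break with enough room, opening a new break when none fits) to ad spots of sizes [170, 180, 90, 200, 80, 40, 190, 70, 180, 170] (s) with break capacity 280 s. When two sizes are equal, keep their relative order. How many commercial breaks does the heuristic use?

6

Sorted descending: 200, 190, 180, 180, 170, 170, 90, 80, 70, 40.
  200 → break 1 (new)  [load 200/280]
  190 → break 2 (new)  [load 190/280]
  180 → break 3 (new)  [load 180/280]
  180 → break 4 (new)  [load 180/280]
  170 → break 5 (new)  [load 170/280]
  170 → break 6 (new)  [load 170/280]
  90 → break 2  [load 280/280]
  80 → break 1  [load 280/280]
  70 → break 3  [load 250/280]
  40 → break 4  [load 220/280]
6 commercial breaks opened.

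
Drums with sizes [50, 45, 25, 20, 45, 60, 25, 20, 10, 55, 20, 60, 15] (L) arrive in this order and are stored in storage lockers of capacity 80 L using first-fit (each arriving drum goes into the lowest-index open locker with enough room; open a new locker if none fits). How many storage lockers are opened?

6

  50 → locker 1 (new)  [load 50/80]
  45 → locker 2 (new)  [load 45/80]
  25 → locker 1  [load 75/80]
  20 → locker 2  [load 65/80]
  45 → locker 3 (new)  [load 45/80]
  60 → locker 4 (new)  [load 60/80]
  25 → locker 3  [load 70/80]
  20 → locker 4  [load 80/80]
  10 → locker 2  [load 75/80]
  55 → locker 5 (new)  [load 55/80]
  20 → locker 5  [load 75/80]
  60 → locker 6 (new)  [load 60/80]
  15 → locker 6  [load 75/80]
6 storage lockers opened.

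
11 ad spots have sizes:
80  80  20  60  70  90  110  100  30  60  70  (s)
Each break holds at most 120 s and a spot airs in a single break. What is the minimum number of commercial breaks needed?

8

Total = 110 + 100 + 90 + 80 + 80 + 70 + 70 + 60 + 60 + 30 + 20 = 770 s.
Lower bound: ⌈770/120⌉ = 7 commercial breaks.
A packing using 8 commercial breaks:
  break 1: 110 = 110
  break 2: 100 + 20 = 120
  break 3: 90 + 30 = 120
  break 4: 80 = 80
  break 5: 80 = 80
  break 6: 70 = 70
  break 7: 70 = 70
  break 8: 60 + 60 = 120
No arrangement into 7 commercial breaks stays within capacity, so 8 is optimal.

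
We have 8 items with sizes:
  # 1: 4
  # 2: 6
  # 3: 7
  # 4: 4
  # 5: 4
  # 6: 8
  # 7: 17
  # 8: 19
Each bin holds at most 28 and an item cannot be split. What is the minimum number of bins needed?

3

Total = 19 + 17 + 8 + 7 + 6 + 4 + 4 + 4 = 69.
Lower bound: ⌈69/28⌉ = 3 bins.
A packing using 3 bins:
  bin 1: 19 + 8 = 27
  bin 2: 17 + 7 + 4 = 28
  bin 3: 6 + 4 + 4 = 14
This matches the lower bound, so 3 is optimal.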